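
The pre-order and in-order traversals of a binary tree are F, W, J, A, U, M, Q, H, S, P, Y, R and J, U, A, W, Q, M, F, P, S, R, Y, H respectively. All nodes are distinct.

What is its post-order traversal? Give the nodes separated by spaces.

The first element of pre-order is the root; it splits in-order into left and right subtrees.
Root F: left subtree has 6 nodes {J, U, A, W, Q, M}, right has 5 {P, S, R, Y, H}.
  Root W: left subtree has 3 nodes {J, U, A}, right has 2 {Q, M}.
    Root J: left subtree has 0 nodes { }, right has 2 {U, A}.
      Root A: left subtree has 1 node {U}, right has 0 { }.
    Root M: left subtree has 1 node {Q}, right has 0 { }.
  Root H: left subtree has 4 nodes {P, S, R, Y}, right has 0 { }.
    Root S: left subtree has 1 node {P}, right has 2 {R, Y}.
      Root Y: left subtree has 1 node {R}, right has 0 { }.

U A J Q M W P R Y S H F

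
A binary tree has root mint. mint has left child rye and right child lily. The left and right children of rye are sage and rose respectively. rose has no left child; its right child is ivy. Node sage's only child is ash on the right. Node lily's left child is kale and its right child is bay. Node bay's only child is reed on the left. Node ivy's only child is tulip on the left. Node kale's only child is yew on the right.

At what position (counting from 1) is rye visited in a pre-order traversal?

2

Pre-order visits the node, then its left subtree, then its right subtree.
Visit mint.
At mint: go left to rye.
  Visit rye.
  At rye: go left to sage.
    Visit sage.
    At sage: no left child.
    At sage: go right to ash.
      ash is a leaf — visit ash.
  At rye: go right to rose.
    Visit rose.
    At rose: no left child.
    At rose: go right to ivy.
      Visit ivy.
      At ivy: go left to tulip.
        tulip is a leaf — visit tulip.
      At ivy: no right child.
At mint: go right to lily.
  Visit lily.
  At lily: go left to kale.
    Visit kale.
    At kale: no left child.
    At kale: go right to yew.
      yew is a leaf — visit yew.
  At lily: go right to bay.
    Visit bay.
    At bay: go left to reed.
      reed is a leaf — visit reed.
    At bay: no right child.
Full pre-order sequence: mint, rye, sage, ash, rose, ivy, tulip, lily, kale, yew, bay, reed.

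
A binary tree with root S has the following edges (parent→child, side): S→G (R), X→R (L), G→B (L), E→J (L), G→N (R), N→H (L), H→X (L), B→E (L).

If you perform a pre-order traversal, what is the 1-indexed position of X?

8

Pre-order visits the node, then its left subtree, then its right subtree.
Visit S.
At S: no left child.
At S: go right to G.
  Visit G.
  At G: go left to B.
    Visit B.
    At B: go left to E.
      Visit E.
      At E: go left to J.
        J is a leaf — visit J.
      At E: no right child.
    At B: no right child.
  At G: go right to N.
    Visit N.
    At N: go left to H.
      Visit H.
      At H: go left to X.
        Visit X.
        At X: go left to R.
          R is a leaf — visit R.
        At X: no right child.
      At H: no right child.
    At N: no right child.
Full pre-order sequence: S, G, B, E, J, N, H, X, R.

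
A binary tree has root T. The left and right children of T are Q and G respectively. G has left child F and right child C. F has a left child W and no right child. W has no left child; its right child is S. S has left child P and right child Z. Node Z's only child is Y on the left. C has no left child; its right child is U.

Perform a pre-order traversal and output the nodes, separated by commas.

Pre-order visits the node, then its left subtree, then its right subtree.
Visit T.
At T: go left to Q.
  Q is a leaf — visit Q.
At T: go right to G.
  Visit G.
  At G: go left to F.
    Visit F.
    At F: go left to W.
      Visit W.
      At W: no left child.
      At W: go right to S.
        Visit S.
        At S: go left to P.
          P is a leaf — visit P.
        At S: go right to Z.
          Visit Z.
          At Z: go left to Y.
            Y is a leaf — visit Y.
          At Z: no right child.
    At F: no right child.
  At G: go right to C.
    Visit C.
    At C: no left child.
    At C: go right to U.
      U is a leaf — visit U.

T, Q, G, F, W, S, P, Z, Y, C, U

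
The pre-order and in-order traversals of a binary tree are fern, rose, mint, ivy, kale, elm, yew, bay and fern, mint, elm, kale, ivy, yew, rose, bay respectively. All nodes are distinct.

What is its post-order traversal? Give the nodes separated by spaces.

The first element of pre-order is the root; it splits in-order into left and right subtrees.
Root fern: left subtree has 0 nodes { }, right has 7 {mint, elm, kale, ivy, yew, rose, bay}.
  Root rose: left subtree has 5 nodes {mint, elm, kale, ivy, yew}, right has 1 {bay}.
    Root mint: left subtree has 0 nodes { }, right has 4 {elm, kale, ivy, yew}.
      Root ivy: left subtree has 2 nodes {elm, kale}, right has 1 {yew}.
        Root kale: left subtree has 1 node {elm}, right has 0 { }.

elm kale yew ivy mint bay rose fern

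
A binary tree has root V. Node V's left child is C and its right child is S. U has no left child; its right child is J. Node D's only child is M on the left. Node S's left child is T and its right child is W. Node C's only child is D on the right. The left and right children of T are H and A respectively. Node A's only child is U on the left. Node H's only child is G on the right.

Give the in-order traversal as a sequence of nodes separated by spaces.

In-order visits the left subtree, then the node, then the right subtree.
At V: go left to C.
  At C: no left child.
  Visit C.
  At C: go right to D.
    At D: go left to M.
      M is a leaf — visit M.
    Visit D.
    At D: no right child.
Visit V.
At V: go right to S.
  At S: go left to T.
    At T: go left to H.
      At H: no left child.
      Visit H.
      At H: go right to G.
        G is a leaf — visit G.
    Visit T.
    At T: go right to A.
      At A: go left to U.
        At U: no left child.
        Visit U.
        At U: go right to J.
          J is a leaf — visit J.
      Visit A.
      At A: no right child.
  Visit S.
  At S: go right to W.
    W is a leaf — visit W.

C M D V H G T U J A S W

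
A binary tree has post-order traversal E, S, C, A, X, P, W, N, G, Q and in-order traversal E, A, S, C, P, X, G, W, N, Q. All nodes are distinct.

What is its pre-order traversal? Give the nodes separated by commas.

The last element of post-order is the root; it splits in-order into left and right subtrees.
Root Q: left subtree has 9 nodes {E, A, S, C, P, X, G, W, N}, right has 0 { }.
  Root G: left subtree has 6 nodes {E, A, S, C, P, X}, right has 2 {W, N}.
    Root P: left subtree has 4 nodes {E, A, S, C}, right has 1 {X}.
      Root A: left subtree has 1 node {E}, right has 2 {S, C}.
        Root C: left subtree has 1 node {S}, right has 0 { }.
    Root N: left subtree has 1 node {W}, right has 0 { }.

Q, G, P, A, E, C, S, X, N, W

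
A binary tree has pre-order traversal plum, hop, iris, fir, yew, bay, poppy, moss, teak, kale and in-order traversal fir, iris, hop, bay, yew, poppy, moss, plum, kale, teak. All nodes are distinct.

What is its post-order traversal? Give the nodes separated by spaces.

fir iris bay moss poppy yew hop kale teak plum

The first element of pre-order is the root; it splits in-order into left and right subtrees.
Root plum: left subtree has 7 nodes {fir, iris, hop, bay, yew, poppy, moss}, right has 2 {kale, teak}.
  Root hop: left subtree has 2 nodes {fir, iris}, right has 4 {bay, yew, poppy, moss}.
    Root iris: left subtree has 1 node {fir}, right has 0 { }.
    Root yew: left subtree has 1 node {bay}, right has 2 {poppy, moss}.
      Root poppy: left subtree has 0 nodes { }, right has 1 {moss}.
  Root teak: left subtree has 1 node {kale}, right has 0 { }.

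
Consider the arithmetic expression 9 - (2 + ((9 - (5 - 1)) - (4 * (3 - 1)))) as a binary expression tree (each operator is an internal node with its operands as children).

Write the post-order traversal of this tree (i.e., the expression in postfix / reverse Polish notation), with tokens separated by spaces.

Post-order on an expression tree gives postfix notation: for each operator, emit left operand, right operand, then the operator.

9 2 9 5 1 - - 4 3 1 - * - + -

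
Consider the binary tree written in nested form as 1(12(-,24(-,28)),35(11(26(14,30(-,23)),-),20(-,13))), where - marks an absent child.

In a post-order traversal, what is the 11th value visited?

35

Post-order visits the left subtree, then the right subtree, then the node.
At 1: go left to 12.
  At 12: no left child.
  At 12: go right to 24.
    At 24: no left child.
    At 24: go right to 28.
      28 is a leaf — visit 28.
    Visit 24.
  Visit 12.
At 1: go right to 35.
  At 35: go left to 11.
    At 11: go left to 26.
      At 26: go left to 14.
        14 is a leaf — visit 14.
      At 26: go right to 30.
        At 30: no left child.
        At 30: go right to 23.
          23 is a leaf — visit 23.
        Visit 30.
      Visit 26.
    At 11: no right child.
    Visit 11.
  At 35: go right to 20.
    At 20: no left child.
    At 20: go right to 13.
      13 is a leaf — visit 13.
    Visit 20.
  Visit 35.
Visit 1.
Full post-order sequence: 28, 24, 12, 14, 23, 30, 26, 11, 13, 20, 35, 1.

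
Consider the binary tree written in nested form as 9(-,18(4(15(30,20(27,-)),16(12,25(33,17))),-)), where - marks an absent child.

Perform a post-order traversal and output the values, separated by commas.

30, 27, 20, 15, 12, 33, 17, 25, 16, 4, 18, 9

Post-order visits the left subtree, then the right subtree, then the node.
At 9: no left child.
At 9: go right to 18.
  At 18: go left to 4.
    At 4: go left to 15.
      At 15: go left to 30.
        30 is a leaf — visit 30.
      At 15: go right to 20.
        At 20: go left to 27.
          27 is a leaf — visit 27.
        At 20: no right child.
        Visit 20.
      Visit 15.
    At 4: go right to 16.
      At 16: go left to 12.
        12 is a leaf — visit 12.
      At 16: go right to 25.
        At 25: go left to 33.
          33 is a leaf — visit 33.
        At 25: go right to 17.
          17 is a leaf — visit 17.
        Visit 25.
      Visit 16.
    Visit 4.
  At 18: no right child.
  Visit 18.
Visit 9.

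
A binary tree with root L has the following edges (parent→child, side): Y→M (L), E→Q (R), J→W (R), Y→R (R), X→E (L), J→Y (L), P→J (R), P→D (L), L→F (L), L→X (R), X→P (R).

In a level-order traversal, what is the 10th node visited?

Level-order visits nodes level by level from the root, left to right within each level.
Level 0: L
Level 1: F, X
Level 2: E, P
Level 3: Q, D, J
Level 4: Y, W
Level 5: M, R
Full level-order sequence: L, F, X, E, P, Q, D, J, Y, W, M, R.

W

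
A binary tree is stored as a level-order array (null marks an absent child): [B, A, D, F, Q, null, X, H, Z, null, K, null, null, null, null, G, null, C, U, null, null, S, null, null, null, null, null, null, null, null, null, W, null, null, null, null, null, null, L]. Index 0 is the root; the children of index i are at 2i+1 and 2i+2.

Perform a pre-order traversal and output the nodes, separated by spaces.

B A F H G W Z C U L Q K S D X

Pre-order visits the node, then its left subtree, then its right subtree.
Visit B.
At B: go left to A.
  Visit A.
  At A: go left to F.
    Visit F.
    At F: go left to H.
      Visit H.
      At H: go left to G.
        Visit G.
        At G: go left to W.
          W is a leaf — visit W.
        At G: no right child.
      At H: no right child.
    At F: go right to Z.
      Visit Z.
      At Z: go left to C.
        C is a leaf — visit C.
      At Z: go right to U.
        Visit U.
        At U: no left child.
        At U: go right to L.
          L is a leaf — visit L.
  At A: go right to Q.
    Visit Q.
    At Q: no left child.
    At Q: go right to K.
      Visit K.
      At K: go left to S.
        S is a leaf — visit S.
      At K: no right child.
At B: go right to D.
  Visit D.
  At D: no left child.
  At D: go right to X.
    X is a leaf — visit X.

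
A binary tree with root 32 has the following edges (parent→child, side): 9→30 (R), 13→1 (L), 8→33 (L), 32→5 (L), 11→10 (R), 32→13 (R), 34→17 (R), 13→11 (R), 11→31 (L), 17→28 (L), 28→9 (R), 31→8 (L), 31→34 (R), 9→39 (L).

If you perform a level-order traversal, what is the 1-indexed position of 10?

7

Level-order visits nodes level by level from the root, left to right within each level.
Level 0: 32
Level 1: 5, 13
Level 2: 1, 11
Level 3: 31, 10
Level 4: 8, 34
Level 5: 33, 17
Level 6: 28
Level 7: 9
Level 8: 39, 30
Full level-order sequence: 32, 5, 13, 1, 11, 31, 10, 8, 34, 33, 17, 28, 9, 39, 30.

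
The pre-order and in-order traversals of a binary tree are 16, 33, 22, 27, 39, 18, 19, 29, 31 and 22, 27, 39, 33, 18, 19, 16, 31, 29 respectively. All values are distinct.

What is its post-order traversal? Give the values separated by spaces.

The first element of pre-order is the root; it splits in-order into left and right subtrees.
Root 16: left subtree has 6 nodes {22, 27, 39, 33, 18, 19}, right has 2 {31, 29}.
  Root 33: left subtree has 3 nodes {22, 27, 39}, right has 2 {18, 19}.
    Root 22: left subtree has 0 nodes { }, right has 2 {27, 39}.
      Root 27: left subtree has 0 nodes { }, right has 1 {39}.
    Root 18: left subtree has 0 nodes { }, right has 1 {19}.
  Root 29: left subtree has 1 node {31}, right has 0 { }.

39 27 22 19 18 33 31 29 16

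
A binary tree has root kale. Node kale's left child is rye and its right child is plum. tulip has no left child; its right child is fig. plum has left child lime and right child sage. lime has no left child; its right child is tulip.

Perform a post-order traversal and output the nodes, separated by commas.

Post-order visits the left subtree, then the right subtree, then the node.
At kale: go left to rye.
  rye is a leaf — visit rye.
At kale: go right to plum.
  At plum: go left to lime.
    At lime: no left child.
    At lime: go right to tulip.
      At tulip: no left child.
      At tulip: go right to fig.
        fig is a leaf — visit fig.
      Visit tulip.
    Visit lime.
  At plum: go right to sage.
    sage is a leaf — visit sage.
  Visit plum.
Visit kale.

rye, fig, tulip, lime, sage, plum, kale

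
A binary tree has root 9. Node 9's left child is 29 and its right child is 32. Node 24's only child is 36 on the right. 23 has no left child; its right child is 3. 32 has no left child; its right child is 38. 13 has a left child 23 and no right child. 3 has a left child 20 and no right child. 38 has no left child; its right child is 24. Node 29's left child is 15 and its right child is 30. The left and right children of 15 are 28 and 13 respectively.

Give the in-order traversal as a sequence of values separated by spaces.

28 15 23 20 3 13 29 30 9 32 38 24 36

In-order visits the left subtree, then the node, then the right subtree.
At 9: go left to 29.
  At 29: go left to 15.
    At 15: go left to 28.
      28 is a leaf — visit 28.
    Visit 15.
    At 15: go right to 13.
      At 13: go left to 23.
        At 23: no left child.
        Visit 23.
        At 23: go right to 3.
          At 3: go left to 20.
            20 is a leaf — visit 20.
          Visit 3.
          At 3: no right child.
      Visit 13.
      At 13: no right child.
  Visit 29.
  At 29: go right to 30.
    30 is a leaf — visit 30.
Visit 9.
At 9: go right to 32.
  At 32: no left child.
  Visit 32.
  At 32: go right to 38.
    At 38: no left child.
    Visit 38.
    At 38: go right to 24.
      At 24: no left child.
      Visit 24.
      At 24: go right to 36.
        36 is a leaf — visit 36.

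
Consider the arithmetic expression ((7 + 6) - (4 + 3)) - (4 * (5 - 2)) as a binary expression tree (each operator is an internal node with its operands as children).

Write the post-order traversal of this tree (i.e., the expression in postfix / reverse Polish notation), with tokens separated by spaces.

Post-order on an expression tree gives postfix notation: for each operator, emit left operand, right operand, then the operator.

7 6 + 4 3 + - 4 5 2 - * -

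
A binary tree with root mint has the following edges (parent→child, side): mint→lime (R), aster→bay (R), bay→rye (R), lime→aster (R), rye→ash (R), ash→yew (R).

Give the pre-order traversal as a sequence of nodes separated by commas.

mint, lime, aster, bay, rye, ash, yew

Pre-order visits the node, then its left subtree, then its right subtree.
Visit mint.
At mint: no left child.
At mint: go right to lime.
  Visit lime.
  At lime: no left child.
  At lime: go right to aster.
    Visit aster.
    At aster: no left child.
    At aster: go right to bay.
      Visit bay.
      At bay: no left child.
      At bay: go right to rye.
        Visit rye.
        At rye: no left child.
        At rye: go right to ash.
          Visit ash.
          At ash: no left child.
          At ash: go right to yew.
            yew is a leaf — visit yew.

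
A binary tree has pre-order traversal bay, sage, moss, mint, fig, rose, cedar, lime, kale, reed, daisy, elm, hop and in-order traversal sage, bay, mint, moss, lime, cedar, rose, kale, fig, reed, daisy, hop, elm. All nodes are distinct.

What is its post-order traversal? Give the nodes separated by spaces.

The first element of pre-order is the root; it splits in-order into left and right subtrees.
Root bay: left subtree has 1 node {sage}, right has 11 {mint, moss, lime, cedar, rose, kale, fig, reed, daisy, hop, elm}.
  Root moss: left subtree has 1 node {mint}, right has 9 {lime, cedar, rose, kale, fig, reed, daisy, hop, elm}.
    Root fig: left subtree has 4 nodes {lime, cedar, rose, kale}, right has 4 {reed, daisy, hop, elm}.
      Root rose: left subtree has 2 nodes {lime, cedar}, right has 1 {kale}.
        Root cedar: left subtree has 1 node {lime}, right has 0 { }.
      Root reed: left subtree has 0 nodes { }, right has 3 {daisy, hop, elm}.
        Root daisy: left subtree has 0 nodes { }, right has 2 {hop, elm}.
          Root elm: left subtree has 1 node {hop}, right has 0 { }.

sage mint lime cedar kale rose hop elm daisy reed fig moss bay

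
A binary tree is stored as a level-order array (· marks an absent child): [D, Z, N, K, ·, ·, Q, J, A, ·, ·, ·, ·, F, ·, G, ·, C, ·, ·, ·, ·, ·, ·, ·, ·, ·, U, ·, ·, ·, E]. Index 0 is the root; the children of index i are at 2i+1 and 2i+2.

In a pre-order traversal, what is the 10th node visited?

Pre-order visits the node, then its left subtree, then its right subtree.
Visit D.
At D: go left to Z.
  Visit Z.
  At Z: go left to K.
    Visit K.
    At K: go left to J.
      Visit J.
      At J: go left to G.
        Visit G.
        At G: go left to E.
          E is a leaf — visit E.
        At G: no right child.
      At J: no right child.
    At K: go right to A.
      Visit A.
      At A: go left to C.
        C is a leaf — visit C.
      At A: no right child.
  At Z: no right child.
At D: go right to N.
  Visit N.
  At N: no left child.
  At N: go right to Q.
    Visit Q.
    At Q: go left to F.
      Visit F.
      At F: go left to U.
        U is a leaf — visit U.
      At F: no right child.
    At Q: no right child.
Full pre-order sequence: D, Z, K, J, G, E, A, C, N, Q, F, U.

Q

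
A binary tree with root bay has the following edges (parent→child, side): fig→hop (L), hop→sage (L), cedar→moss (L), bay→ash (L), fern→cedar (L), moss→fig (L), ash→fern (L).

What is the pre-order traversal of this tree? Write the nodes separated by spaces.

bay ash fern cedar moss fig hop sage

Pre-order visits the node, then its left subtree, then its right subtree.
Visit bay.
At bay: go left to ash.
  Visit ash.
  At ash: go left to fern.
    Visit fern.
    At fern: go left to cedar.
      Visit cedar.
      At cedar: go left to moss.
        Visit moss.
        At moss: go left to fig.
          Visit fig.
          At fig: go left to hop.
            Visit hop.
            At hop: go left to sage.
              sage is a leaf — visit sage.
            At hop: no right child.
          At fig: no right child.
        At moss: no right child.
      At cedar: no right child.
    At fern: no right child.
  At ash: no right child.
At bay: no right child.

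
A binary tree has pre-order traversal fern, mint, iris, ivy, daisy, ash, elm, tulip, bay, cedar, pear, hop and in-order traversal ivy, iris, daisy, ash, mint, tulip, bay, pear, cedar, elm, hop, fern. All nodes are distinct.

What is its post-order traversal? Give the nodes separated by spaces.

The first element of pre-order is the root; it splits in-order into left and right subtrees.
Root fern: left subtree has 11 nodes {ivy, iris, daisy, ash, mint, tulip, bay, pear, cedar, elm, hop}, right has 0 { }.
  Root mint: left subtree has 4 nodes {ivy, iris, daisy, ash}, right has 6 {tulip, bay, pear, cedar, elm, hop}.
    Root iris: left subtree has 1 node {ivy}, right has 2 {daisy, ash}.
      Root daisy: left subtree has 0 nodes { }, right has 1 {ash}.
    Root elm: left subtree has 4 nodes {tulip, bay, pear, cedar}, right has 1 {hop}.
      Root tulip: left subtree has 0 nodes { }, right has 3 {bay, pear, cedar}.
        Root bay: left subtree has 0 nodes { }, right has 2 {pear, cedar}.
          Root cedar: left subtree has 1 node {pear}, right has 0 { }.

ivy ash daisy iris pear cedar bay tulip hop elm mint fern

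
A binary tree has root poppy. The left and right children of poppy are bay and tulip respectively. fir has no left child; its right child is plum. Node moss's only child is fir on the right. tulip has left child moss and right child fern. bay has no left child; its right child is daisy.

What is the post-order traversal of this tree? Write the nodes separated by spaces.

daisy bay plum fir moss fern tulip poppy

Post-order visits the left subtree, then the right subtree, then the node.
At poppy: go left to bay.
  At bay: no left child.
  At bay: go right to daisy.
    daisy is a leaf — visit daisy.
  Visit bay.
At poppy: go right to tulip.
  At tulip: go left to moss.
    At moss: no left child.
    At moss: go right to fir.
      At fir: no left child.
      At fir: go right to plum.
        plum is a leaf — visit plum.
      Visit fir.
    Visit moss.
  At tulip: go right to fern.
    fern is a leaf — visit fern.
  Visit tulip.
Visit poppy.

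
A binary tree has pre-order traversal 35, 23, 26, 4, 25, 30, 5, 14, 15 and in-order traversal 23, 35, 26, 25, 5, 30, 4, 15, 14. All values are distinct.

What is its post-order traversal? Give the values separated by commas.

23, 5, 30, 25, 15, 14, 4, 26, 35

The first element of pre-order is the root; it splits in-order into left and right subtrees.
Root 35: left subtree has 1 node {23}, right has 7 {26, 25, 5, 30, 4, 15, 14}.
  Root 26: left subtree has 0 nodes { }, right has 6 {25, 5, 30, 4, 15, 14}.
    Root 4: left subtree has 3 nodes {25, 5, 30}, right has 2 {15, 14}.
      Root 25: left subtree has 0 nodes { }, right has 2 {5, 30}.
        Root 30: left subtree has 1 node {5}, right has 0 { }.
      Root 14: left subtree has 1 node {15}, right has 0 { }.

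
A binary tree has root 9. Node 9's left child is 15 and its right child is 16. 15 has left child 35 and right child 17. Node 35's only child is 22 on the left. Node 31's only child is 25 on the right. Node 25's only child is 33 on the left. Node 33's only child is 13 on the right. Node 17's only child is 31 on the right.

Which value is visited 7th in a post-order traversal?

Post-order visits the left subtree, then the right subtree, then the node.
At 9: go left to 15.
  At 15: go left to 35.
    At 35: go left to 22.
      22 is a leaf — visit 22.
    At 35: no right child.
    Visit 35.
  At 15: go right to 17.
    At 17: no left child.
    At 17: go right to 31.
      At 31: no left child.
      At 31: go right to 25.
        At 25: go left to 33.
          At 33: no left child.
          At 33: go right to 13.
            13 is a leaf — visit 13.
          Visit 33.
        At 25: no right child.
        Visit 25.
      Visit 31.
    Visit 17.
  Visit 15.
At 9: go right to 16.
  16 is a leaf — visit 16.
Visit 9.
Full post-order sequence: 22, 35, 13, 33, 25, 31, 17, 15, 16, 9.

17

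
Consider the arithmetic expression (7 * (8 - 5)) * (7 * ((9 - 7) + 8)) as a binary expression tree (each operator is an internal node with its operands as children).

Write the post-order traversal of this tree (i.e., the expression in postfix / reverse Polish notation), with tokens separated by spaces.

Post-order on an expression tree gives postfix notation: for each operator, emit left operand, right operand, then the operator.

7 8 5 - * 7 9 7 - 8 + * *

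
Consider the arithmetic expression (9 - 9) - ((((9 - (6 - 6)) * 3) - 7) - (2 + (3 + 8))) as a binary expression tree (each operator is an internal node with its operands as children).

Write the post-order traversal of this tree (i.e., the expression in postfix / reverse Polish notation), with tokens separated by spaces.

Post-order on an expression tree gives postfix notation: for each operator, emit left operand, right operand, then the operator.

9 9 - 9 6 6 - - 3 * 7 - 2 3 8 + + - -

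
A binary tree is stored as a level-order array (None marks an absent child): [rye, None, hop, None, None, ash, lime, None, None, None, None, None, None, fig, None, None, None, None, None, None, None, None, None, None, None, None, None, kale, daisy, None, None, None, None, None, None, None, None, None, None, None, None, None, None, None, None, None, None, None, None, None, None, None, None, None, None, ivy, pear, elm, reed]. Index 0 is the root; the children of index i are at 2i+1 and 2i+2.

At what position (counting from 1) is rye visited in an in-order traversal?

In-order visits the left subtree, then the node, then the right subtree.
At rye: no left child.
Visit rye.
At rye: go right to hop.
  At hop: go left to ash.
    ash is a leaf — visit ash.
  Visit hop.
  At hop: go right to lime.
    At lime: go left to fig.
      At fig: go left to kale.
        At kale: go left to ivy.
          ivy is a leaf — visit ivy.
        Visit kale.
        At kale: go right to pear.
          pear is a leaf — visit pear.
      Visit fig.
      At fig: go right to daisy.
        At daisy: go left to elm.
          elm is a leaf — visit elm.
        Visit daisy.
        At daisy: go right to reed.
          reed is a leaf — visit reed.
    Visit lime.
    At lime: no right child.
Full in-order sequence: rye, ash, hop, ivy, kale, pear, fig, elm, daisy, reed, lime.

1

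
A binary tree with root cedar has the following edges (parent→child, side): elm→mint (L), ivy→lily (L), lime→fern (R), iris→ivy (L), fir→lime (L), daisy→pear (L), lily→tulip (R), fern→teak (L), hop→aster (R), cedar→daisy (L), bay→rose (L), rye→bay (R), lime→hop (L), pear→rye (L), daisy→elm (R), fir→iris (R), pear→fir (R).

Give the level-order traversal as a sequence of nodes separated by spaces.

Level-order visits nodes level by level from the root, left to right within each level.
Level 0: cedar
Level 1: daisy
Level 2: pear, elm
Level 3: rye, fir, mint
Level 4: bay, lime, iris
Level 5: rose, hop, fern, ivy
Level 6: aster, teak, lily
Level 7: tulip

cedar daisy pear elm rye fir mint bay lime iris rose hop fern ivy aster teak lily tulip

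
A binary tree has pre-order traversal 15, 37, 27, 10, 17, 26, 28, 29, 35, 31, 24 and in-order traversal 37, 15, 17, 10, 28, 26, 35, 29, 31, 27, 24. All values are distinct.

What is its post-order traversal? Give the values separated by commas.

37, 17, 28, 35, 31, 29, 26, 10, 24, 27, 15

The first element of pre-order is the root; it splits in-order into left and right subtrees.
Root 15: left subtree has 1 node {37}, right has 9 {17, 10, 28, 26, 35, 29, 31, 27, 24}.
  Root 27: left subtree has 7 nodes {17, 10, 28, 26, 35, 29, 31}, right has 1 {24}.
    Root 10: left subtree has 1 node {17}, right has 5 {28, 26, 35, 29, 31}.
      Root 26: left subtree has 1 node {28}, right has 3 {35, 29, 31}.
        Root 29: left subtree has 1 node {35}, right has 1 {31}.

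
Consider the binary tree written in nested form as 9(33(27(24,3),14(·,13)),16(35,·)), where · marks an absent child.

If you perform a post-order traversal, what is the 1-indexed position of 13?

4

Post-order visits the left subtree, then the right subtree, then the node.
At 9: go left to 33.
  At 33: go left to 27.
    At 27: go left to 24.
      24 is a leaf — visit 24.
    At 27: go right to 3.
      3 is a leaf — visit 3.
    Visit 27.
  At 33: go right to 14.
    At 14: no left child.
    At 14: go right to 13.
      13 is a leaf — visit 13.
    Visit 14.
  Visit 33.
At 9: go right to 16.
  At 16: go left to 35.
    35 is a leaf — visit 35.
  At 16: no right child.
  Visit 16.
Visit 9.
Full post-order sequence: 24, 3, 27, 13, 14, 33, 35, 16, 9.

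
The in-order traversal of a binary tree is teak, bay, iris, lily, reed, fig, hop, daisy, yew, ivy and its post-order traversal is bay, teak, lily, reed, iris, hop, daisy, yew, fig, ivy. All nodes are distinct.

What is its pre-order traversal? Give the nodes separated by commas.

The last element of post-order is the root; it splits in-order into left and right subtrees.
Root ivy: left subtree has 9 nodes {teak, bay, iris, lily, reed, fig, hop, daisy, yew}, right has 0 { }.
  Root fig: left subtree has 5 nodes {teak, bay, iris, lily, reed}, right has 3 {hop, daisy, yew}.
    Root iris: left subtree has 2 nodes {teak, bay}, right has 2 {lily, reed}.
      Root teak: left subtree has 0 nodes { }, right has 1 {bay}.
      Root reed: left subtree has 1 node {lily}, right has 0 { }.
    Root yew: left subtree has 2 nodes {hop, daisy}, right has 0 { }.
      Root daisy: left subtree has 1 node {hop}, right has 0 { }.

ivy, fig, iris, teak, bay, reed, lily, yew, daisy, hop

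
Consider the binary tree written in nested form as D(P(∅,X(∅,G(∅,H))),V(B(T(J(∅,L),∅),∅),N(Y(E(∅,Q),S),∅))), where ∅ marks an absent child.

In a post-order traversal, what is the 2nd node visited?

G

Post-order visits the left subtree, then the right subtree, then the node.
At D: go left to P.
  At P: no left child.
  At P: go right to X.
    At X: no left child.
    At X: go right to G.
      At G: no left child.
      At G: go right to H.
        H is a leaf — visit H.
      Visit G.
    Visit X.
  Visit P.
At D: go right to V.
  At V: go left to B.
    At B: go left to T.
      At T: go left to J.
        At J: no left child.
        At J: go right to L.
          L is a leaf — visit L.
        Visit J.
      At T: no right child.
      Visit T.
    At B: no right child.
    Visit B.
  At V: go right to N.
    At N: go left to Y.
      At Y: go left to E.
        At E: no left child.
        At E: go right to Q.
          Q is a leaf — visit Q.
        Visit E.
      At Y: go right to S.
        S is a leaf — visit S.
      Visit Y.
    At N: no right child.
    Visit N.
  Visit V.
Visit D.
Full post-order sequence: H, G, X, P, L, J, T, B, Q, E, S, Y, N, V, D.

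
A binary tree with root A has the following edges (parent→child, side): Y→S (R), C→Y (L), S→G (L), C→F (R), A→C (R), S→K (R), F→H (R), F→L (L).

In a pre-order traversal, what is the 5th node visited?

Pre-order visits the node, then its left subtree, then its right subtree.
Visit A.
At A: no left child.
At A: go right to C.
  Visit C.
  At C: go left to Y.
    Visit Y.
    At Y: no left child.
    At Y: go right to S.
      Visit S.
      At S: go left to G.
        G is a leaf — visit G.
      At S: go right to K.
        K is a leaf — visit K.
  At C: go right to F.
    Visit F.
    At F: go left to L.
      L is a leaf — visit L.
    At F: go right to H.
      H is a leaf — visit H.
Full pre-order sequence: A, C, Y, S, G, K, F, L, H.

G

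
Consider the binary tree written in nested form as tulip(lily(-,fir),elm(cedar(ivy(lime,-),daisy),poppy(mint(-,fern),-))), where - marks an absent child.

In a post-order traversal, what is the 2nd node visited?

lily

Post-order visits the left subtree, then the right subtree, then the node.
At tulip: go left to lily.
  At lily: no left child.
  At lily: go right to fir.
    fir is a leaf — visit fir.
  Visit lily.
At tulip: go right to elm.
  At elm: go left to cedar.
    At cedar: go left to ivy.
      At ivy: go left to lime.
        lime is a leaf — visit lime.
      At ivy: no right child.
      Visit ivy.
    At cedar: go right to daisy.
      daisy is a leaf — visit daisy.
    Visit cedar.
  At elm: go right to poppy.
    At poppy: go left to mint.
      At mint: no left child.
      At mint: go right to fern.
        fern is a leaf — visit fern.
      Visit mint.
    At poppy: no right child.
    Visit poppy.
  Visit elm.
Visit tulip.
Full post-order sequence: fir, lily, lime, ivy, daisy, cedar, fern, mint, poppy, elm, tulip.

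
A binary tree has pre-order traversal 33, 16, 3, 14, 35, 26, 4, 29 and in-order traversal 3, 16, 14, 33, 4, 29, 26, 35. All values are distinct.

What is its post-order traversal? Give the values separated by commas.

The first element of pre-order is the root; it splits in-order into left and right subtrees.
Root 33: left subtree has 3 nodes {3, 16, 14}, right has 4 {4, 29, 26, 35}.
  Root 16: left subtree has 1 node {3}, right has 1 {14}.
  Root 35: left subtree has 3 nodes {4, 29, 26}, right has 0 { }.
    Root 26: left subtree has 2 nodes {4, 29}, right has 0 { }.
      Root 4: left subtree has 0 nodes { }, right has 1 {29}.

3, 14, 16, 29, 4, 26, 35, 33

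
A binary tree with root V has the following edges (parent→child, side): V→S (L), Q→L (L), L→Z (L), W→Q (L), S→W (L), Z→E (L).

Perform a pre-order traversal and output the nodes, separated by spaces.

Pre-order visits the node, then its left subtree, then its right subtree.
Visit V.
At V: go left to S.
  Visit S.
  At S: go left to W.
    Visit W.
    At W: go left to Q.
      Visit Q.
      At Q: go left to L.
        Visit L.
        At L: go left to Z.
          Visit Z.
          At Z: go left to E.
            E is a leaf — visit E.
          At Z: no right child.
        At L: no right child.
      At Q: no right child.
    At W: no right child.
  At S: no right child.
At V: no right child.

V S W Q L Z E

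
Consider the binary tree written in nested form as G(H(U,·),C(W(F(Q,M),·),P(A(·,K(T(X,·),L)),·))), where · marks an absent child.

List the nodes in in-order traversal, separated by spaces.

In-order visits the left subtree, then the node, then the right subtree.
At G: go left to H.
  At H: go left to U.
    U is a leaf — visit U.
  Visit H.
  At H: no right child.
Visit G.
At G: go right to C.
  At C: go left to W.
    At W: go left to F.
      At F: go left to Q.
        Q is a leaf — visit Q.
      Visit F.
      At F: go right to M.
        M is a leaf — visit M.
    Visit W.
    At W: no right child.
  Visit C.
  At C: go right to P.
    At P: go left to A.
      At A: no left child.
      Visit A.
      At A: go right to K.
        At K: go left to T.
          At T: go left to X.
            X is a leaf — visit X.
          Visit T.
          At T: no right child.
        Visit K.
        At K: go right to L.
          L is a leaf — visit L.
    Visit P.
    At P: no right child.

U H G Q F M W C A X T K L P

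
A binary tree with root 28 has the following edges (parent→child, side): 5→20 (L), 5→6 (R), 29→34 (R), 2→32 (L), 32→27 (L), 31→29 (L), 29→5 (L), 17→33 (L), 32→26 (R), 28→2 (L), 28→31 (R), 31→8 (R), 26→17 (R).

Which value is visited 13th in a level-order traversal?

Level-order visits nodes level by level from the root, left to right within each level.
Level 0: 28
Level 1: 2, 31
Level 2: 32, 29, 8
Level 3: 27, 26, 5, 34
Level 4: 17, 20, 6
Level 5: 33
Full level-order sequence: 28, 2, 31, 32, 29, 8, 27, 26, 5, 34, 17, 20, 6, 33.

6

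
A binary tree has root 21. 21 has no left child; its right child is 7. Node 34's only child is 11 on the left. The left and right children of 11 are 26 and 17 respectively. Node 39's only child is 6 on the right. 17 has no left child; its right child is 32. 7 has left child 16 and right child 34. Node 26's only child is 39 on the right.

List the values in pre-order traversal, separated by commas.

21, 7, 16, 34, 11, 26, 39, 6, 17, 32

Pre-order visits the node, then its left subtree, then its right subtree.
Visit 21.
At 21: no left child.
At 21: go right to 7.
  Visit 7.
  At 7: go left to 16.
    16 is a leaf — visit 16.
  At 7: go right to 34.
    Visit 34.
    At 34: go left to 11.
      Visit 11.
      At 11: go left to 26.
        Visit 26.
        At 26: no left child.
        At 26: go right to 39.
          Visit 39.
          At 39: no left child.
          At 39: go right to 6.
            6 is a leaf — visit 6.
      At 11: go right to 17.
        Visit 17.
        At 17: no left child.
        At 17: go right to 32.
          32 is a leaf — visit 32.
    At 34: no right child.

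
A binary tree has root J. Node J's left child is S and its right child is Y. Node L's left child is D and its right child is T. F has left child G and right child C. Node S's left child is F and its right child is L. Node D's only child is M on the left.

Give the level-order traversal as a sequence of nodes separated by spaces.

J S Y F L G C D T M

Level-order visits nodes level by level from the root, left to right within each level.
Level 0: J
Level 1: S, Y
Level 2: F, L
Level 3: G, C, D, T
Level 4: M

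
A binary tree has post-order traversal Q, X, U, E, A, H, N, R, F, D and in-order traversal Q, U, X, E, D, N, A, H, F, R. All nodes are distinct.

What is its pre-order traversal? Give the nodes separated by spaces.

D E U Q X F N H A R

The last element of post-order is the root; it splits in-order into left and right subtrees.
Root D: left subtree has 4 nodes {Q, U, X, E}, right has 5 {N, A, H, F, R}.
  Root E: left subtree has 3 nodes {Q, U, X}, right has 0 { }.
    Root U: left subtree has 1 node {Q}, right has 1 {X}.
  Root F: left subtree has 3 nodes {N, A, H}, right has 1 {R}.
    Root N: left subtree has 0 nodes { }, right has 2 {A, H}.
      Root H: left subtree has 1 node {A}, right has 0 { }.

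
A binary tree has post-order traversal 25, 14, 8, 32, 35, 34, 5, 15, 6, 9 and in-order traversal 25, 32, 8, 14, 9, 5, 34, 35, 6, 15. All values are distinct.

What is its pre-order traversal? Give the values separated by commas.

9, 32, 25, 8, 14, 6, 5, 34, 35, 15

The last element of post-order is the root; it splits in-order into left and right subtrees.
Root 9: left subtree has 4 nodes {25, 32, 8, 14}, right has 5 {5, 34, 35, 6, 15}.
  Root 32: left subtree has 1 node {25}, right has 2 {8, 14}.
    Root 8: left subtree has 0 nodes { }, right has 1 {14}.
  Root 6: left subtree has 3 nodes {5, 34, 35}, right has 1 {15}.
    Root 5: left subtree has 0 nodes { }, right has 2 {34, 35}.
      Root 34: left subtree has 0 nodes { }, right has 1 {35}.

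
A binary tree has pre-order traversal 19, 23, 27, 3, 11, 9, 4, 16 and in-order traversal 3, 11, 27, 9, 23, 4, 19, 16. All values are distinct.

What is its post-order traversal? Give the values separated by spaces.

The first element of pre-order is the root; it splits in-order into left and right subtrees.
Root 19: left subtree has 6 nodes {3, 11, 27, 9, 23, 4}, right has 1 {16}.
  Root 23: left subtree has 4 nodes {3, 11, 27, 9}, right has 1 {4}.
    Root 27: left subtree has 2 nodes {3, 11}, right has 1 {9}.
      Root 3: left subtree has 0 nodes { }, right has 1 {11}.

11 3 9 27 4 23 16 19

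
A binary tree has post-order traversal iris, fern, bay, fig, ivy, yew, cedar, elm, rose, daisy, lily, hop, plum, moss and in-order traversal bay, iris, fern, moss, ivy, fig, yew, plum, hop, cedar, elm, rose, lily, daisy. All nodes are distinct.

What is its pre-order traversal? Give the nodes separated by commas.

The last element of post-order is the root; it splits in-order into left and right subtrees.
Root moss: left subtree has 3 nodes {bay, iris, fern}, right has 10 {ivy, fig, yew, plum, hop, cedar, elm, rose, lily, daisy}.
  Root bay: left subtree has 0 nodes { }, right has 2 {iris, fern}.
    Root fern: left subtree has 1 node {iris}, right has 0 { }.
  Root plum: left subtree has 3 nodes {ivy, fig, yew}, right has 6 {hop, cedar, elm, rose, lily, daisy}.
    Root yew: left subtree has 2 nodes {ivy, fig}, right has 0 { }.
      Root ivy: left subtree has 0 nodes { }, right has 1 {fig}.
    Root hop: left subtree has 0 nodes { }, right has 5 {cedar, elm, rose, lily, daisy}.
      Root lily: left subtree has 3 nodes {cedar, elm, rose}, right has 1 {daisy}.
        Root rose: left subtree has 2 nodes {cedar, elm}, right has 0 { }.
          Root elm: left subtree has 1 node {cedar}, right has 0 { }.

moss, bay, fern, iris, plum, yew, ivy, fig, hop, lily, rose, elm, cedar, daisy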